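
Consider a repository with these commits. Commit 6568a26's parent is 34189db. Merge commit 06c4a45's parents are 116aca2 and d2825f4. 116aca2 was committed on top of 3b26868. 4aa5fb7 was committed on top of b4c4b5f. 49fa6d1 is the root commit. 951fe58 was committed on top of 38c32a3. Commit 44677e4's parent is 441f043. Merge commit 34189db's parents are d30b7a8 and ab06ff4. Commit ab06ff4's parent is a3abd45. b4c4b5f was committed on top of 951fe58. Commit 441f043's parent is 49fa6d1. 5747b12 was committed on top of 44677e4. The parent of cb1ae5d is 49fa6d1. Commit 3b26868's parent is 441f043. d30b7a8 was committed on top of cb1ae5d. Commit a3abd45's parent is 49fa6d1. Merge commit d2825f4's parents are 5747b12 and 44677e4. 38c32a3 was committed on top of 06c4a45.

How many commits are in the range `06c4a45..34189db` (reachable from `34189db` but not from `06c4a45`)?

5

Reachable from 34189db: {34189db, 49fa6d1, a3abd45, ab06ff4, cb1ae5d, d30b7a8}.
Reachable from 06c4a45: {06c4a45, 116aca2, 3b26868, 441f043, 44677e4, 49fa6d1, 5747b12, d2825f4}.
In 34189db's history but not 06c4a45's: {34189db, a3abd45, ab06ff4, cb1ae5d, d30b7a8} — 5 commits.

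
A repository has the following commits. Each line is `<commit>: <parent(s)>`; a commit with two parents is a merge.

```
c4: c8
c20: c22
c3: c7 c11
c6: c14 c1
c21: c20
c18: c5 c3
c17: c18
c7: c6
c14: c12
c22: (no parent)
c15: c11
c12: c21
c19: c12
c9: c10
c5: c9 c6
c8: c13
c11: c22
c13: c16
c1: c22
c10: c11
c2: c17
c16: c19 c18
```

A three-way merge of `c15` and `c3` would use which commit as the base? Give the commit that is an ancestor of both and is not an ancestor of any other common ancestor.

c11

Ancestors of c15: {c11, c15, c22}.
Ancestors of c3: {c1, c11, c12, c14, c20, c21, c22, c3, c6, c7}.
Common ancestors: {c11, c22}.
Among these, c11 is not an ancestor of any other common ancestor — it is the merge base.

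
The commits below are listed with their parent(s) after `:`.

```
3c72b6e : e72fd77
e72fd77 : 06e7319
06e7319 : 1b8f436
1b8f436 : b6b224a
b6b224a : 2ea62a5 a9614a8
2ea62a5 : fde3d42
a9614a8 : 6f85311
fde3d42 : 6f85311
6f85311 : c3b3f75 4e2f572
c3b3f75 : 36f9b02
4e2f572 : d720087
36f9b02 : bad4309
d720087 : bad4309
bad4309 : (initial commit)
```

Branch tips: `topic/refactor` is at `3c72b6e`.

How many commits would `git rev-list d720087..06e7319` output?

Reachable from 06e7319: {06e7319, 1b8f436, 2ea62a5, 36f9b02, 4e2f572, 6f85311, a9614a8, b6b224a, bad4309, c3b3f75, d720087, fde3d42}.
Reachable from d720087: {bad4309, d720087}.
In 06e7319's history but not d720087's: {06e7319, 1b8f436, 2ea62a5, 36f9b02, 4e2f572, 6f85311, a9614a8, b6b224a, c3b3f75, fde3d42} — 10 commits.

10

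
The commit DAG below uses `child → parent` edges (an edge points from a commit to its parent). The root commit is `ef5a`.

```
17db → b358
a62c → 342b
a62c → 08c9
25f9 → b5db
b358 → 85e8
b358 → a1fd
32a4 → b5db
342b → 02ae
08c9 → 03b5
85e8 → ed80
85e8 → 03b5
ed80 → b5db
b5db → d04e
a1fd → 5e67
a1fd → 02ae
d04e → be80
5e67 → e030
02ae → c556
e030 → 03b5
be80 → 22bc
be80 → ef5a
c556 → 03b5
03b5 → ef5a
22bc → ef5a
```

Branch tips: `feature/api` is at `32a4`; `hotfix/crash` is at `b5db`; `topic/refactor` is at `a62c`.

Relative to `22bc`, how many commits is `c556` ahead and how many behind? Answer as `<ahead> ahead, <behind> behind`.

2 ahead, 1 behind

Reachable from c556: {03b5, c556, ef5a}.
Reachable from 22bc: {22bc, ef5a}.
Only in c556's history (ahead): {03b5, c556} — 2.
Only in 22bc's history (behind): {22bc} — 1.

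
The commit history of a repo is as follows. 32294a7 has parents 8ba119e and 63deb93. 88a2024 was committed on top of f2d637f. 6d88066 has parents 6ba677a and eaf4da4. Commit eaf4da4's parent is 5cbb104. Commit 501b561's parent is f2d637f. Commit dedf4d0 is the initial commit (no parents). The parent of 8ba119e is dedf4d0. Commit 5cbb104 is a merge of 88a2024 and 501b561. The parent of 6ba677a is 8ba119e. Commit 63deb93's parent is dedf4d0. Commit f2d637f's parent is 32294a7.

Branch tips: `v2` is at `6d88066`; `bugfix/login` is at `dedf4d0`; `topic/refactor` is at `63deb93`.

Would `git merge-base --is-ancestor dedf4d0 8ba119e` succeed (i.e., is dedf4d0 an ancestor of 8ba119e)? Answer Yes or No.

Yes

Ancestors of 8ba119e (commits reachable by following parents): {8ba119e, dedf4d0}.
dedf4d0 is in that set, so it is an ancestor of 8ba119e.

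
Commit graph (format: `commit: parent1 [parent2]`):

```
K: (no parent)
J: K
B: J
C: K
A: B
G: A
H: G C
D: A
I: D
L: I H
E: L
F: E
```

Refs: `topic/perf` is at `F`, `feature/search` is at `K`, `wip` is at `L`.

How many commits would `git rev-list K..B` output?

2

Reachable from B: {B, J, K}.
Reachable from K: {K}.
In B's history but not K's: {B, J} — 2 commits.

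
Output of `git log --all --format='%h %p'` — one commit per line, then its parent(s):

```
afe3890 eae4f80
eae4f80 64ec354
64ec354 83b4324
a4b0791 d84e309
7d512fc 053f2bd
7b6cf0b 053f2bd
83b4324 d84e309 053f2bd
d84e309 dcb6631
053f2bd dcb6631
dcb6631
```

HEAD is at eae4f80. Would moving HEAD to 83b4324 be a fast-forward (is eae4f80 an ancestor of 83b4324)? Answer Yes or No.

A fast-forward from eae4f80 to 83b4324 is possible iff eae4f80 is an ancestor of 83b4324.
Ancestors of 83b4324: {053f2bd, 83b4324, d84e309, dcb6631}.
eae4f80 is not among them, so fast-forward is not possible.

No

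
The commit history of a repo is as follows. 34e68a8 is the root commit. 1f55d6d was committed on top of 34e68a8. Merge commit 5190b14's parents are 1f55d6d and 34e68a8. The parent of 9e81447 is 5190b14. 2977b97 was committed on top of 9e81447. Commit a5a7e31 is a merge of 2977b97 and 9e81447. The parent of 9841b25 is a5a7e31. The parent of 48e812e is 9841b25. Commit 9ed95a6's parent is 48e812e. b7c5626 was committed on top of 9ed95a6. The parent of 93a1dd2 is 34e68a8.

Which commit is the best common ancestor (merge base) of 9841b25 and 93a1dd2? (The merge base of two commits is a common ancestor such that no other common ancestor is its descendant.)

34e68a8

Ancestors of 9841b25: {1f55d6d, 2977b97, 34e68a8, 5190b14, 9841b25, 9e81447, a5a7e31}.
Ancestors of 93a1dd2: {34e68a8, 93a1dd2}.
Common ancestors: {34e68a8}.
The only common ancestor is 34e68a8, so it is the merge base.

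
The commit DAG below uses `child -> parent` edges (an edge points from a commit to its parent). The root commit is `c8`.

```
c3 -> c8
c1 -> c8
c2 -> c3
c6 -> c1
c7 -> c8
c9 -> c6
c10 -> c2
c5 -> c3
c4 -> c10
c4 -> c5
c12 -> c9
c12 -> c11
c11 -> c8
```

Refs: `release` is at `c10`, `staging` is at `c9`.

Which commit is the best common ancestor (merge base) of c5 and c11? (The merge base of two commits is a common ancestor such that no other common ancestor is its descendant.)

c8

Ancestors of c5: {c3, c5, c8}.
Ancestors of c11: {c11, c8}.
Common ancestors: {c8}.
The only common ancestor is c8, so it is the merge base.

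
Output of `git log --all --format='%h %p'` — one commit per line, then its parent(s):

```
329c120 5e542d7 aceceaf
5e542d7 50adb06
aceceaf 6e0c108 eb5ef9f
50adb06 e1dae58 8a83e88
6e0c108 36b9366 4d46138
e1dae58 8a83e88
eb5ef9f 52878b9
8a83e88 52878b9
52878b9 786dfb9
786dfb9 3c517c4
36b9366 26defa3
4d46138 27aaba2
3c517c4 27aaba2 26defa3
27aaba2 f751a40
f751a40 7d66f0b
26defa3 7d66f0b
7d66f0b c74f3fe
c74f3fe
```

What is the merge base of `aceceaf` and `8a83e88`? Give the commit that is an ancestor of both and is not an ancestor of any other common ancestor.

52878b9

Ancestors of aceceaf: {26defa3, 27aaba2, 36b9366, 3c517c4, 4d46138, 52878b9, 6e0c108, 786dfb9, 7d66f0b, aceceaf, c74f3fe, eb5ef9f, f751a40}.
Ancestors of 8a83e88: {26defa3, 27aaba2, 3c517c4, 52878b9, 786dfb9, 7d66f0b, 8a83e88, c74f3fe, f751a40}.
Common ancestors: {26defa3, 27aaba2, 3c517c4, 52878b9, 786dfb9, 7d66f0b, c74f3fe, f751a40}.
Among these, 52878b9 is not an ancestor of any other common ancestor — it is the merge base.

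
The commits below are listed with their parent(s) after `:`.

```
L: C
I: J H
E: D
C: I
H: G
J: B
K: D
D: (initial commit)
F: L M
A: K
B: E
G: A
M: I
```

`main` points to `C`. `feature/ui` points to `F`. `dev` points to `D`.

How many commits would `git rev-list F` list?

Walking parent pointers from F: reachable set = {A, B, C, D, E, F, G, H, I, J, K, L, M}.
That is 13 commits.

13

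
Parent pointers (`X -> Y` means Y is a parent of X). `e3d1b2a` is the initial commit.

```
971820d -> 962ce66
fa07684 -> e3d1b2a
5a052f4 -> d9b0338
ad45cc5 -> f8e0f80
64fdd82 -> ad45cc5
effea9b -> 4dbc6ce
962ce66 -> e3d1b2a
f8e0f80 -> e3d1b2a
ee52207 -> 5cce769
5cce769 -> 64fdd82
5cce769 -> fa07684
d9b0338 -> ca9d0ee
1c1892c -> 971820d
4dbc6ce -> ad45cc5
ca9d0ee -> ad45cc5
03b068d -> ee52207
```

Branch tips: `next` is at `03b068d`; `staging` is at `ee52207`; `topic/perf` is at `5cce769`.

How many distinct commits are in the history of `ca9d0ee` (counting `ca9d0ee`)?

4

Walking parent pointers from ca9d0ee: reachable set = {ad45cc5, ca9d0ee, e3d1b2a, f8e0f80}.
That is 4 commits.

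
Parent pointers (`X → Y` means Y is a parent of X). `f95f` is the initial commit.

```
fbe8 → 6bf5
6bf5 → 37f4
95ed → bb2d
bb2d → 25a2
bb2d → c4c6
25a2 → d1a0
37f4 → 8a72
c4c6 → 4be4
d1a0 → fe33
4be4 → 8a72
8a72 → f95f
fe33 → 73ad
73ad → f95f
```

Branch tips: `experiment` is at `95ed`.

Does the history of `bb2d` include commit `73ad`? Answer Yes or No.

Ancestors of bb2d (commits reachable by following parents): {25a2, 4be4, 73ad, 8a72, bb2d, c4c6, d1a0, f95f, fe33}.
73ad is in that set, so it is an ancestor of bb2d.

Yes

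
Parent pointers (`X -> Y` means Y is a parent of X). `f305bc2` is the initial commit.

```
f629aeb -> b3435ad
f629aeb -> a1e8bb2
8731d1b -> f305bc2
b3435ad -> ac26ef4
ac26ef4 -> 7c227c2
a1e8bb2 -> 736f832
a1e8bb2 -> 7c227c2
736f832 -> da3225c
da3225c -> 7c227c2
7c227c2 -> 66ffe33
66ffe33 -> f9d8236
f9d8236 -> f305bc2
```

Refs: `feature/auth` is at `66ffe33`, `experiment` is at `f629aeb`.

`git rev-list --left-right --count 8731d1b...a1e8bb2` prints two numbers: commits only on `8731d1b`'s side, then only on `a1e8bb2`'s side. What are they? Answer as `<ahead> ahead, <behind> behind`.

Reachable from 8731d1b: {8731d1b, f305bc2}.
Reachable from a1e8bb2: {66ffe33, 736f832, 7c227c2, a1e8bb2, da3225c, f305bc2, f9d8236}.
Only in 8731d1b's history (ahead): {8731d1b} — 1.
Only in a1e8bb2's history (behind): {66ffe33, 736f832, 7c227c2, a1e8bb2, da3225c, f9d8236} — 6.

1 ahead, 6 behind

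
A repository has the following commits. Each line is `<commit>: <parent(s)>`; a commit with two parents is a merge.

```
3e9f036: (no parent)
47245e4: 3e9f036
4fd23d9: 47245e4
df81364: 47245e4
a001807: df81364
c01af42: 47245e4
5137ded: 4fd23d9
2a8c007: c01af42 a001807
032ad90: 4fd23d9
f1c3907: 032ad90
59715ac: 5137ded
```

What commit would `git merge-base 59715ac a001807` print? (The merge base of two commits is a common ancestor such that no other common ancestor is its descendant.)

47245e4

Ancestors of 59715ac: {3e9f036, 47245e4, 4fd23d9, 5137ded, 59715ac}.
Ancestors of a001807: {3e9f036, 47245e4, a001807, df81364}.
Common ancestors: {3e9f036, 47245e4}.
Among these, 47245e4 is not an ancestor of any other common ancestor — it is the merge base.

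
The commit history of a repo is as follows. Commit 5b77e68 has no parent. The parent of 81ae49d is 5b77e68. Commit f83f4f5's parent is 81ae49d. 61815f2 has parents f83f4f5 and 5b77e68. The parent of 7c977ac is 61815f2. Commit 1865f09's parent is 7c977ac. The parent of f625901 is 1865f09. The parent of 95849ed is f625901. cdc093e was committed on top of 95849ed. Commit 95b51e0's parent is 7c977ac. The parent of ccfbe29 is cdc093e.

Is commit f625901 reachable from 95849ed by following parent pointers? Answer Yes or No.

Yes

Ancestors of 95849ed (commits reachable by following parents): {1865f09, 5b77e68, 61815f2, 7c977ac, 81ae49d, 95849ed, f625901, f83f4f5}.
f625901 is in that set, so it is an ancestor of 95849ed.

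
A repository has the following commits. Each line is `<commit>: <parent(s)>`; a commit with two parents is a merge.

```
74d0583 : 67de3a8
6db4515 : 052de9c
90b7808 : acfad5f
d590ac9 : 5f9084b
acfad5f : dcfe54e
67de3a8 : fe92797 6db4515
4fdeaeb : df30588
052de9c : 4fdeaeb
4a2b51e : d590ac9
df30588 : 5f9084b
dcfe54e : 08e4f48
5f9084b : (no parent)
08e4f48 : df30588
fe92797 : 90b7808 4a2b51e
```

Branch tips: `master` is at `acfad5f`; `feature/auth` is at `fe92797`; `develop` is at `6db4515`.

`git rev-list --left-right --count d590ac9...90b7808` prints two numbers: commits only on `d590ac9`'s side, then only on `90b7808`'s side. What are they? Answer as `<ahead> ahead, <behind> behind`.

1 ahead, 5 behind

Reachable from d590ac9: {5f9084b, d590ac9}.
Reachable from 90b7808: {08e4f48, 5f9084b, 90b7808, acfad5f, dcfe54e, df30588}.
Only in d590ac9's history (ahead): {d590ac9} — 1.
Only in 90b7808's history (behind): {08e4f48, 90b7808, acfad5f, dcfe54e, df30588} — 5.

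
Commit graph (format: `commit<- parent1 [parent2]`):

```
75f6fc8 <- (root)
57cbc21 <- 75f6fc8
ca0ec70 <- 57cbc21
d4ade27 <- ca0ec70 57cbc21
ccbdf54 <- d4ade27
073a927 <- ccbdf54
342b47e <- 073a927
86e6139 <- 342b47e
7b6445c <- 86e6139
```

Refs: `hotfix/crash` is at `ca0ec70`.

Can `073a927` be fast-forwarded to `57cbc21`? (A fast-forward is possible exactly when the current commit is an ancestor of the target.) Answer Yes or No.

A fast-forward from 073a927 to 57cbc21 is possible iff 073a927 is an ancestor of 57cbc21.
Ancestors of 57cbc21: {57cbc21, 75f6fc8}.
073a927 is not among them, so fast-forward is not possible.

No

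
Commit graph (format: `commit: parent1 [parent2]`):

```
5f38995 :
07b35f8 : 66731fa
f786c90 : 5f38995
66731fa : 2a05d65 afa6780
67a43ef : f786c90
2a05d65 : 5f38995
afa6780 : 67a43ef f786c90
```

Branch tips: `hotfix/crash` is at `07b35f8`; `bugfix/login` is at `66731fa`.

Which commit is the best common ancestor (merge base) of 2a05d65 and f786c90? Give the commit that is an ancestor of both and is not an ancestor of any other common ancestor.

Ancestors of 2a05d65: {2a05d65, 5f38995}.
Ancestors of f786c90: {5f38995, f786c90}.
Common ancestors: {5f38995}.
The only common ancestor is 5f38995, so it is the merge base.

5f38995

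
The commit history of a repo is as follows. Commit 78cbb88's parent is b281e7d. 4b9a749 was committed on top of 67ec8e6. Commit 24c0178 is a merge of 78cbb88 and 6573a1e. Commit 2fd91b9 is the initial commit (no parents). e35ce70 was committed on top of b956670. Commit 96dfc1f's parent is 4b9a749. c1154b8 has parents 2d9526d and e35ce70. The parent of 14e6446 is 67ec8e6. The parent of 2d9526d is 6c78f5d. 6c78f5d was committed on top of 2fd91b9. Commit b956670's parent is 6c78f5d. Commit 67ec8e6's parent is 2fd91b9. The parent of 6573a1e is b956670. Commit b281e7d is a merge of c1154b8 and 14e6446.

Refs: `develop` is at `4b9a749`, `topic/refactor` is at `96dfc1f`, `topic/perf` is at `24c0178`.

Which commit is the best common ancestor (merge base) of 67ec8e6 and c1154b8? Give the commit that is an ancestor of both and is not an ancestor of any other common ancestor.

Ancestors of 67ec8e6: {2fd91b9, 67ec8e6}.
Ancestors of c1154b8: {2d9526d, 2fd91b9, 6c78f5d, b956670, c1154b8, e35ce70}.
Common ancestors: {2fd91b9}.
The only common ancestor is 2fd91b9, so it is the merge base.

2fd91b9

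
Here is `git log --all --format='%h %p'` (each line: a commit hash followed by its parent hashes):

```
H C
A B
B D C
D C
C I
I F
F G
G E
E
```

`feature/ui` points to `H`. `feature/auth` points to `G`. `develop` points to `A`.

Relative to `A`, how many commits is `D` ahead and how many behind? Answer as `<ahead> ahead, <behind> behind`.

Reachable from D: {C, D, E, F, G, I}.
Reachable from A: {A, B, C, D, E, F, G, I}.
Only in D's history (ahead): {} — 0.
Only in A's history (behind): {A, B} — 2.

0 ahead, 2 behind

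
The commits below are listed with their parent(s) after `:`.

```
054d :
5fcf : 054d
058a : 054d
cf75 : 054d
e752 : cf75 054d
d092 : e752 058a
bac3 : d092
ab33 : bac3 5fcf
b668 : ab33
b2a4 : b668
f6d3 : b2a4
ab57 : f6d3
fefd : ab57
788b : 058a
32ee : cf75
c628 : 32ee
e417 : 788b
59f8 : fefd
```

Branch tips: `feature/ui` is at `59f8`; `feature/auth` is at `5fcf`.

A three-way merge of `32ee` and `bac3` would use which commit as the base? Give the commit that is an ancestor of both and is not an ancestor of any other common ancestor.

Ancestors of 32ee: {054d, 32ee, cf75}.
Ancestors of bac3: {054d, 058a, bac3, cf75, d092, e752}.
Common ancestors: {054d, cf75}.
Among these, cf75 is not an ancestor of any other common ancestor — it is the merge base.

cf75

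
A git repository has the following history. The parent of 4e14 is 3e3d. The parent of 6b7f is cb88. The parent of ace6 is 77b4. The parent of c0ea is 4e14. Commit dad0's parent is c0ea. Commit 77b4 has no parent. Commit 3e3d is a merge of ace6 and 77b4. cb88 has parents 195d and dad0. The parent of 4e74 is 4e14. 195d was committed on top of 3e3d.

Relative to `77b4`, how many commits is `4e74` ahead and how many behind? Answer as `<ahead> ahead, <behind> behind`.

Reachable from 4e74: {3e3d, 4e14, 4e74, 77b4, ace6}.
Reachable from 77b4: {77b4}.
Only in 4e74's history (ahead): {3e3d, 4e14, 4e74, ace6} — 4.
Only in 77b4's history (behind): {} — 0.

4 ahead, 0 behind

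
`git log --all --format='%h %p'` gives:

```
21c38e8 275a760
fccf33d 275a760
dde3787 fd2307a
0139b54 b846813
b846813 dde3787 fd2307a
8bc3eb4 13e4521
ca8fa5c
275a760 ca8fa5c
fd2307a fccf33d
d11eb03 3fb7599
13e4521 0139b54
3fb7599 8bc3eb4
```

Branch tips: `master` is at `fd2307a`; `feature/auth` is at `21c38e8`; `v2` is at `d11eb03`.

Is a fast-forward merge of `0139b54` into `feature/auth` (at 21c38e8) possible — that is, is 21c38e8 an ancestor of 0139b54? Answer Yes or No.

No

A fast-forward from 21c38e8 to 0139b54 is possible iff 21c38e8 is an ancestor of 0139b54.
Ancestors of 0139b54: {0139b54, 275a760, b846813, ca8fa5c, dde3787, fccf33d, fd2307a}.
21c38e8 is not among them, so fast-forward is not possible.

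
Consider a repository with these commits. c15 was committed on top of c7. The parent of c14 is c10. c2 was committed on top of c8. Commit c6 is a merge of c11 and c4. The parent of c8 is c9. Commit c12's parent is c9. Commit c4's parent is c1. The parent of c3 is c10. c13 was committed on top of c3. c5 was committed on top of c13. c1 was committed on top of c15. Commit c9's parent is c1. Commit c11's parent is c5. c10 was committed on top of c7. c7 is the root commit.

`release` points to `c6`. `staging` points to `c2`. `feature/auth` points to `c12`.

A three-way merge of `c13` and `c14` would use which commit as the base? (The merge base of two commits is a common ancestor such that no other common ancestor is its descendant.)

Ancestors of c13: {c10, c13, c3, c7}.
Ancestors of c14: {c10, c14, c7}.
Common ancestors: {c10, c7}.
Among these, c10 is not an ancestor of any other common ancestor — it is the merge base.

c10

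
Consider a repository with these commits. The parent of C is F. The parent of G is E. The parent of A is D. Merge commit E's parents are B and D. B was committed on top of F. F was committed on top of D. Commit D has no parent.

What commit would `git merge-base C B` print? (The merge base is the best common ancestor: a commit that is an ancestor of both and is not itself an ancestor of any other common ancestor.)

F

Ancestors of C: {C, D, F}.
Ancestors of B: {B, D, F}.
Common ancestors: {D, F}.
Among these, F is not an ancestor of any other common ancestor — it is the merge base.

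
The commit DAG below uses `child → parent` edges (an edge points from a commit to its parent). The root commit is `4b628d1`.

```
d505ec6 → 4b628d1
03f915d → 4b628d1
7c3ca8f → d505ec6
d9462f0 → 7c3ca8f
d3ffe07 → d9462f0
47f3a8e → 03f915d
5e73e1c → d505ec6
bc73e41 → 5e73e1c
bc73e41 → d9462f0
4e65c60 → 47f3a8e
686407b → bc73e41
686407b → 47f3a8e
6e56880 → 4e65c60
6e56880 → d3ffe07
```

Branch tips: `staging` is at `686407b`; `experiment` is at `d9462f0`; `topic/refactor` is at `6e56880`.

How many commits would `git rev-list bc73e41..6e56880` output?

Reachable from 6e56880: {03f915d, 47f3a8e, 4b628d1, 4e65c60, 6e56880, 7c3ca8f, d3ffe07, d505ec6, d9462f0}.
Reachable from bc73e41: {4b628d1, 5e73e1c, 7c3ca8f, bc73e41, d505ec6, d9462f0}.
In 6e56880's history but not bc73e41's: {03f915d, 47f3a8e, 4e65c60, 6e56880, d3ffe07} — 5 commits.

5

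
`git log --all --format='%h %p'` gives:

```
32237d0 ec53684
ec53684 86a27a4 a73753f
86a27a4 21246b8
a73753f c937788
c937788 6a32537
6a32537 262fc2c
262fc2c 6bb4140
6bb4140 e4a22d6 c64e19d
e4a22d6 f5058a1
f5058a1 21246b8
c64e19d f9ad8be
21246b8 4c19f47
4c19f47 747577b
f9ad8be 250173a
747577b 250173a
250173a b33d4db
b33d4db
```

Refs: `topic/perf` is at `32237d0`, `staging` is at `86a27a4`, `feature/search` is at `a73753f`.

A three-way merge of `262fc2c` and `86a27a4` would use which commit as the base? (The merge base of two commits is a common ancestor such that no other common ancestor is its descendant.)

21246b8

Ancestors of 262fc2c: {21246b8, 250173a, 262fc2c, 4c19f47, 6bb4140, 747577b, b33d4db, c64e19d, e4a22d6, f5058a1, f9ad8be}.
Ancestors of 86a27a4: {21246b8, 250173a, 4c19f47, 747577b, 86a27a4, b33d4db}.
Common ancestors: {21246b8, 250173a, 4c19f47, 747577b, b33d4db}.
Among these, 21246b8 is not an ancestor of any other common ancestor — it is the merge base.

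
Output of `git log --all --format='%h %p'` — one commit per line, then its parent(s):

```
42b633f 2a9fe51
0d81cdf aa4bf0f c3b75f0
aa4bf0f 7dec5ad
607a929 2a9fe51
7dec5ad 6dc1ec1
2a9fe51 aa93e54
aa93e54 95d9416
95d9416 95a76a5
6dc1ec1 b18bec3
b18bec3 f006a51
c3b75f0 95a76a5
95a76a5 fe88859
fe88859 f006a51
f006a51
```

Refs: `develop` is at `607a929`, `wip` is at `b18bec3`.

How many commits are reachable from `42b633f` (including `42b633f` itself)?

Walking parent pointers from 42b633f: reachable set = {2a9fe51, 42b633f, 95a76a5, 95d9416, aa93e54, f006a51, fe88859}.
That is 7 commits.

7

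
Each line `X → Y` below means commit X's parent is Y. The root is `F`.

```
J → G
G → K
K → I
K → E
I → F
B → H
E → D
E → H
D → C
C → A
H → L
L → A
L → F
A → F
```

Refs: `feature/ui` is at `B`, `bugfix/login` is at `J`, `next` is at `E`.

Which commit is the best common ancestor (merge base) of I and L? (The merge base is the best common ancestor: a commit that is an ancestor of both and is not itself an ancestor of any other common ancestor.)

Ancestors of I: {F, I}.
Ancestors of L: {A, F, L}.
Common ancestors: {F}.
The only common ancestor is F, so it is the merge base.

F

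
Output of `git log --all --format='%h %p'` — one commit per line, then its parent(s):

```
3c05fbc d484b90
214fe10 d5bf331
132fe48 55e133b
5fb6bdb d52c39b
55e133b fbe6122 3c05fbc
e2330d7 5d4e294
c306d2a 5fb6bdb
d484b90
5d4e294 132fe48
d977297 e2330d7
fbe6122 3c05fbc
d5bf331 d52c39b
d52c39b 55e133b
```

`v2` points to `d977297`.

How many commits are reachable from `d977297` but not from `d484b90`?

Reachable from d977297: {132fe48, 3c05fbc, 55e133b, 5d4e294, d484b90, d977297, e2330d7, fbe6122}.
Reachable from d484b90: {d484b90}.
In d977297's history but not d484b90's: {132fe48, 3c05fbc, 55e133b, 5d4e294, d977297, e2330d7, fbe6122} — 7 commits.

7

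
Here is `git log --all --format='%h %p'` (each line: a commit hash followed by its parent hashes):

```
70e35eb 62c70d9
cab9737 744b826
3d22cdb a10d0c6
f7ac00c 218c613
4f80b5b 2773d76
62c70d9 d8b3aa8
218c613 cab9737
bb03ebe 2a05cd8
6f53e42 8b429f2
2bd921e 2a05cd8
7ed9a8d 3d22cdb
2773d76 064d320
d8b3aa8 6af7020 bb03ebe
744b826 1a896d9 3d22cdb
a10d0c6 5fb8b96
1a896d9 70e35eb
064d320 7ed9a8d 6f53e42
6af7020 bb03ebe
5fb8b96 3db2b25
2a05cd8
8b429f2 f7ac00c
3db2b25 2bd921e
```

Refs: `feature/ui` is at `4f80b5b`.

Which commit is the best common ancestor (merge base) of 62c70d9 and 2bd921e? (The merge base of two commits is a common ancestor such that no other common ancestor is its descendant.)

Ancestors of 62c70d9: {2a05cd8, 62c70d9, 6af7020, bb03ebe, d8b3aa8}.
Ancestors of 2bd921e: {2a05cd8, 2bd921e}.
Common ancestors: {2a05cd8}.
The only common ancestor is 2a05cd8, so it is the merge base.

2a05cd8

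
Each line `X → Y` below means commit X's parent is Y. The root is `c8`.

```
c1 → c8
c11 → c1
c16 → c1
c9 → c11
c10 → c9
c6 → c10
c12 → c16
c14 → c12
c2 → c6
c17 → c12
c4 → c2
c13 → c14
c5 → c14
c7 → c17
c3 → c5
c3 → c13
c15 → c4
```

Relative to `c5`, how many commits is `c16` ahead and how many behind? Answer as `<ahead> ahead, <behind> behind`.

0 ahead, 3 behind

Reachable from c16: {c1, c16, c8}.
Reachable from c5: {c1, c12, c14, c16, c5, c8}.
Only in c16's history (ahead): {} — 0.
Only in c5's history (behind): {c12, c14, c5} — 3.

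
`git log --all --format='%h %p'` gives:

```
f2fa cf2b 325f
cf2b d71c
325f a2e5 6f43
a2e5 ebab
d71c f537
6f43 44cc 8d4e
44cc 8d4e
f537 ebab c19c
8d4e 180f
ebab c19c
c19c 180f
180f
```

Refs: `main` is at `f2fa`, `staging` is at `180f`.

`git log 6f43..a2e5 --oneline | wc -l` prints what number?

Reachable from a2e5: {180f, a2e5, c19c, ebab}.
Reachable from 6f43: {180f, 44cc, 6f43, 8d4e}.
In a2e5's history but not 6f43's: {a2e5, c19c, ebab} — 3 commits.

3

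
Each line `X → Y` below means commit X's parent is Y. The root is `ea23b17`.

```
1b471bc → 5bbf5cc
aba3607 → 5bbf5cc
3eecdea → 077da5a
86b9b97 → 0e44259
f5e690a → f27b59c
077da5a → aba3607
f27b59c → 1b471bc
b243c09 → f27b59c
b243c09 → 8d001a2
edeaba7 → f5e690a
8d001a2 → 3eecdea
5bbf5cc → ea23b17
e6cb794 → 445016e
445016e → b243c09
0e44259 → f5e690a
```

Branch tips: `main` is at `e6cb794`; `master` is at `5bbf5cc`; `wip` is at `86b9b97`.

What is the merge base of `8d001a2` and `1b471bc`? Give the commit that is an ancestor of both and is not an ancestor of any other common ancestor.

Ancestors of 8d001a2: {077da5a, 3eecdea, 5bbf5cc, 8d001a2, aba3607, ea23b17}.
Ancestors of 1b471bc: {1b471bc, 5bbf5cc, ea23b17}.
Common ancestors: {5bbf5cc, ea23b17}.
Among these, 5bbf5cc is not an ancestor of any other common ancestor — it is the merge base.

5bbf5cc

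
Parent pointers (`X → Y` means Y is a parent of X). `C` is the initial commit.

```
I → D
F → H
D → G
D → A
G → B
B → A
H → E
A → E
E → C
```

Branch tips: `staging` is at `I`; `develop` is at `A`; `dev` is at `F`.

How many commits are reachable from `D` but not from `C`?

5

Reachable from D: {A, B, C, D, E, G}.
Reachable from C: {C}.
In D's history but not C's: {A, B, D, E, G} — 5 commits.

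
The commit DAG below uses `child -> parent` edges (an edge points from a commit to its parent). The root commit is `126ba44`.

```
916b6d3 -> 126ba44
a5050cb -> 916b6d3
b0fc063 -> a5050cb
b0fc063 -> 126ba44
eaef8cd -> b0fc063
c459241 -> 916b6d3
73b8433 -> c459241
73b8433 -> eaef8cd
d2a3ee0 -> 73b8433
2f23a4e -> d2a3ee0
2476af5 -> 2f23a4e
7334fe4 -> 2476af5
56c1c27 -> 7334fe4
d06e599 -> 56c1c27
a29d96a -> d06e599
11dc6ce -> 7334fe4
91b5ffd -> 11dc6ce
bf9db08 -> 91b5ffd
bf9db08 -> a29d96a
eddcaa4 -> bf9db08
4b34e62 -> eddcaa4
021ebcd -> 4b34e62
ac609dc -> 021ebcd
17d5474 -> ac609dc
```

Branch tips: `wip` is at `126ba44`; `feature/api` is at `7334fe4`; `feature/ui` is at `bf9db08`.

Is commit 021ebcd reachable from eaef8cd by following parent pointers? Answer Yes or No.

Ancestors of eaef8cd: {126ba44, 916b6d3, a5050cb, b0fc063, eaef8cd}.
021ebcd is not in that set, so it is not an ancestor of eaef8cd.

No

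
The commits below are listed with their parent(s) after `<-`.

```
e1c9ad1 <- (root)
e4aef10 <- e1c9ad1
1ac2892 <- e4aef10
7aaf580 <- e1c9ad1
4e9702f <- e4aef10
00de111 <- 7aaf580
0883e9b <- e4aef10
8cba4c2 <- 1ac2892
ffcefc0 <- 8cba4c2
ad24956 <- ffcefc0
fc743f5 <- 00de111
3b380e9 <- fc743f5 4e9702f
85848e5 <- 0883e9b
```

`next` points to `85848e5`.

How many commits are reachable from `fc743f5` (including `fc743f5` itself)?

4

Walking parent pointers from fc743f5: reachable set = {00de111, 7aaf580, e1c9ad1, fc743f5}.
That is 4 commits.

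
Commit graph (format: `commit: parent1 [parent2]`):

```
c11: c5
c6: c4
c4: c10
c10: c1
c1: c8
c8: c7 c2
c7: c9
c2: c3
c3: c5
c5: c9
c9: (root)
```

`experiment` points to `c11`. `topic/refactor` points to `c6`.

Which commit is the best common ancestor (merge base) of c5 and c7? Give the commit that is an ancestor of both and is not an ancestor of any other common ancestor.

Ancestors of c5: {c5, c9}.
Ancestors of c7: {c7, c9}.
Common ancestors: {c9}.
The only common ancestor is c9, so it is the merge base.

c9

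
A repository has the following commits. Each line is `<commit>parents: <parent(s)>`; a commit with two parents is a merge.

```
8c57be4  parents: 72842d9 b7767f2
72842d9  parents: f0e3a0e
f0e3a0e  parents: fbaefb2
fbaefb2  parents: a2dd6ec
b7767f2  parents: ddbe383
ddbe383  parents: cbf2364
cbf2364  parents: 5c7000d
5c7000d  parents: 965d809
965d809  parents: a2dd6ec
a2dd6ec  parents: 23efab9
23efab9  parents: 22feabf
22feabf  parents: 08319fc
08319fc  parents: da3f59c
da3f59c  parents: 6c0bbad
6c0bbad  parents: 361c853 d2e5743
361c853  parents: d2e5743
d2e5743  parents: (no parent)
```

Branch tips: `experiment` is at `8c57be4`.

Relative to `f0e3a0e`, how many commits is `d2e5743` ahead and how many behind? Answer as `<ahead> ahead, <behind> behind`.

0 ahead, 9 behind

Reachable from d2e5743: {d2e5743}.
Reachable from f0e3a0e: {08319fc, 22feabf, 23efab9, 361c853, 6c0bbad, a2dd6ec, d2e5743, da3f59c, f0e3a0e, fbaefb2}.
Only in d2e5743's history (ahead): {} — 0.
Only in f0e3a0e's history (behind): {08319fc, 22feabf, 23efab9, 361c853, 6c0bbad, a2dd6ec, da3f59c, f0e3a0e, fbaefb2} — 9.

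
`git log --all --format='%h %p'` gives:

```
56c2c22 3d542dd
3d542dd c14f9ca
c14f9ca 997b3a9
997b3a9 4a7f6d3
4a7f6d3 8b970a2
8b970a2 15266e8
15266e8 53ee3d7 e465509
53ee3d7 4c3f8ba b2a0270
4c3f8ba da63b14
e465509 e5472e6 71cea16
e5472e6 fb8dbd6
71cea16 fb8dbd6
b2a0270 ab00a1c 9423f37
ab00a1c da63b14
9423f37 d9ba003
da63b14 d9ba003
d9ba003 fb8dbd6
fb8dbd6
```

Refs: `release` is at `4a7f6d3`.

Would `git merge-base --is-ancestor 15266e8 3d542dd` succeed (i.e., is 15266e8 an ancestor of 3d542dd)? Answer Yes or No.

Yes

Ancestors of 3d542dd (commits reachable by following parents): {15266e8, 3d542dd, 4a7f6d3, 4c3f8ba, 53ee3d7, 71cea16, 8b970a2, 9423f37, 997b3a9, ab00a1c, b2a0270, c14f9ca, d9ba003, da63b14, e465509, e5472e6, fb8dbd6}.
15266e8 is in that set, so it is an ancestor of 3d542dd.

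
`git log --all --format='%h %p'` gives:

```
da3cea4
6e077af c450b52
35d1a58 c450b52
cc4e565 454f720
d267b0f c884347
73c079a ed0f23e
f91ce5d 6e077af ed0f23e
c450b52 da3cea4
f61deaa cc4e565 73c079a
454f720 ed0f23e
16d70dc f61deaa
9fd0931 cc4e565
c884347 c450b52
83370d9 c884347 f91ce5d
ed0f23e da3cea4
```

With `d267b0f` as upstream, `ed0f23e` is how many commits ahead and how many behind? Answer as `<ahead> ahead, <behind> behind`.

1 ahead, 3 behind

Reachable from ed0f23e: {da3cea4, ed0f23e}.
Reachable from d267b0f: {c450b52, c884347, d267b0f, da3cea4}.
Only in ed0f23e's history (ahead): {ed0f23e} — 1.
Only in d267b0f's history (behind): {c450b52, c884347, d267b0f} — 3.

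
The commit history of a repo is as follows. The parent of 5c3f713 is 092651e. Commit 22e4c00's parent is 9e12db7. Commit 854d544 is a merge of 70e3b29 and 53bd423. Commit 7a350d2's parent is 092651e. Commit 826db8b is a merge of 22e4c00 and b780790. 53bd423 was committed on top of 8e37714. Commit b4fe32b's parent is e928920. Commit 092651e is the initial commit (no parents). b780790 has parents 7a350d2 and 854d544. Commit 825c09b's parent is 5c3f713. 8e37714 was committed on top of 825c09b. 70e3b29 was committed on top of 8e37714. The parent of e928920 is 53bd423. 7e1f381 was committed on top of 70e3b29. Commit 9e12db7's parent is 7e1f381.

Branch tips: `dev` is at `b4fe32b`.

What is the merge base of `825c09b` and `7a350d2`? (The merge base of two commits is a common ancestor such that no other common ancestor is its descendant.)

Ancestors of 825c09b: {092651e, 5c3f713, 825c09b}.
Ancestors of 7a350d2: {092651e, 7a350d2}.
Common ancestors: {092651e}.
The only common ancestor is 092651e, so it is the merge base.

092651e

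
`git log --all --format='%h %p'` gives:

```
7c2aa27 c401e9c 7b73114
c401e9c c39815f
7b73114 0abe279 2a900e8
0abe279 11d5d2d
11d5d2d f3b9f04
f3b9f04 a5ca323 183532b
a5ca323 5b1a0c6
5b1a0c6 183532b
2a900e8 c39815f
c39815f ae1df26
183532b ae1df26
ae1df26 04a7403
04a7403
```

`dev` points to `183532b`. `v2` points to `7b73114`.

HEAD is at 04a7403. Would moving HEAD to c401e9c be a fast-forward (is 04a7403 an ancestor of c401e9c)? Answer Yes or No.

Yes

A fast-forward from 04a7403 to c401e9c is possible iff 04a7403 is an ancestor of c401e9c.
Ancestors of c401e9c: {04a7403, ae1df26, c39815f, c401e9c}.
04a7403 is among them, so fast-forward is possible.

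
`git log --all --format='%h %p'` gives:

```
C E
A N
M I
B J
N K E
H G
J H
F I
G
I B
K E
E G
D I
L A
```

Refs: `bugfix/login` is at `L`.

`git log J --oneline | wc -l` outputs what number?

3

Walking parent pointers from J: reachable set = {G, H, J}.
That is 3 commits.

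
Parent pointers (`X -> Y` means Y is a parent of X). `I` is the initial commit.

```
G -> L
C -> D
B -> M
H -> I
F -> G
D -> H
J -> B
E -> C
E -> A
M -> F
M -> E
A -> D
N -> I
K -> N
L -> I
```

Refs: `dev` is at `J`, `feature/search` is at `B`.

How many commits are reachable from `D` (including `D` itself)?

3

Walking parent pointers from D: reachable set = {D, H, I}.
That is 3 commits.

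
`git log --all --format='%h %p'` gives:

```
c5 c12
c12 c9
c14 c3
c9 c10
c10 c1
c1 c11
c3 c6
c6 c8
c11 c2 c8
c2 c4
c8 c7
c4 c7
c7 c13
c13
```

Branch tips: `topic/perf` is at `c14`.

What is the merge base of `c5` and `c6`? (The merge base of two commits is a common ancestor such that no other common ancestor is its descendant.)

Ancestors of c5: {c1, c10, c11, c12, c13, c2, c4, c5, c7, c8, c9}.
Ancestors of c6: {c13, c6, c7, c8}.
Common ancestors: {c13, c7, c8}.
Among these, c8 is not an ancestor of any other common ancestor — it is the merge base.

c8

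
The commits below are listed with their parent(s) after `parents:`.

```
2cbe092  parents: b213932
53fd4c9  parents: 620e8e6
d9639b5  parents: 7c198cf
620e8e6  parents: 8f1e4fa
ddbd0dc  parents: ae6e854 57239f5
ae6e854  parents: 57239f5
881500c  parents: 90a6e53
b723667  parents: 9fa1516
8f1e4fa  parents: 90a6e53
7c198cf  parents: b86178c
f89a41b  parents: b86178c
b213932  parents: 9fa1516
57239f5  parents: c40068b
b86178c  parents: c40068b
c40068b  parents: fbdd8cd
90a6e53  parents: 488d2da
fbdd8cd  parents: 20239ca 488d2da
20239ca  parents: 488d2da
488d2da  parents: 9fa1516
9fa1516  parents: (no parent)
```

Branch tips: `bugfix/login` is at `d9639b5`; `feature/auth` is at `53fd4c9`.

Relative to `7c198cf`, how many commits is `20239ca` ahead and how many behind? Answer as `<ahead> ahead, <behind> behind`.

Reachable from 20239ca: {20239ca, 488d2da, 9fa1516}.
Reachable from 7c198cf: {20239ca, 488d2da, 7c198cf, 9fa1516, b86178c, c40068b, fbdd8cd}.
Only in 20239ca's history (ahead): {} — 0.
Only in 7c198cf's history (behind): {7c198cf, b86178c, c40068b, fbdd8cd} — 4.

0 ahead, 4 behind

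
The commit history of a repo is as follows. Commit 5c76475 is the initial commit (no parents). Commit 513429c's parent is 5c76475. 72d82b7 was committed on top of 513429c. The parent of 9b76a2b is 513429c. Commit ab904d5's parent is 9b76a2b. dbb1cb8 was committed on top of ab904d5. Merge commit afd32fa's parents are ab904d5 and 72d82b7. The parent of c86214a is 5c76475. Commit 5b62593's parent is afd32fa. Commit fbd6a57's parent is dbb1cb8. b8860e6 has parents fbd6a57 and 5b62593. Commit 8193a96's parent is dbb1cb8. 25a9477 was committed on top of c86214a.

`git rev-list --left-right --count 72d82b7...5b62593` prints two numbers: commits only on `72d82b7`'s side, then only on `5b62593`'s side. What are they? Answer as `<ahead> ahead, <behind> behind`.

0 ahead, 4 behind

Reachable from 72d82b7: {513429c, 5c76475, 72d82b7}.
Reachable from 5b62593: {513429c, 5b62593, 5c76475, 72d82b7, 9b76a2b, ab904d5, afd32fa}.
Only in 72d82b7's history (ahead): {} — 0.
Only in 5b62593's history (behind): {5b62593, 9b76a2b, ab904d5, afd32fa} — 4.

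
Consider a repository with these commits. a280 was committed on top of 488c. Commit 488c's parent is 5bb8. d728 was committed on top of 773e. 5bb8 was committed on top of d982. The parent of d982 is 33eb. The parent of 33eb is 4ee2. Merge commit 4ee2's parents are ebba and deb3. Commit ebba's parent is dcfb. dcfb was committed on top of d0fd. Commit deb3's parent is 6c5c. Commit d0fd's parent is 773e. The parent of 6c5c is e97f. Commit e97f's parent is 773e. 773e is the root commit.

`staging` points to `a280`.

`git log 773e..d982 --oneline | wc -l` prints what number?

9

Reachable from d982: {33eb, 4ee2, 6c5c, 773e, d0fd, d982, dcfb, deb3, e97f, ebba}.
Reachable from 773e: {773e}.
In d982's history but not 773e's: {33eb, 4ee2, 6c5c, d0fd, d982, dcfb, deb3, e97f, ebba} — 9 commits.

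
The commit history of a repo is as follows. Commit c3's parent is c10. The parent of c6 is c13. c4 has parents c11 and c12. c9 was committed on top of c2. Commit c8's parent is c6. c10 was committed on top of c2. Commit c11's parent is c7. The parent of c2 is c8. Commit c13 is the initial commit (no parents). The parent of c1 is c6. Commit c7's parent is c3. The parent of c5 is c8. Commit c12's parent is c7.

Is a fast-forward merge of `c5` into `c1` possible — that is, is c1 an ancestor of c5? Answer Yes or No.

A fast-forward from c1 to c5 is possible iff c1 is an ancestor of c5.
Ancestors of c5: {c13, c5, c6, c8}.
c1 is not among them, so fast-forward is not possible.

No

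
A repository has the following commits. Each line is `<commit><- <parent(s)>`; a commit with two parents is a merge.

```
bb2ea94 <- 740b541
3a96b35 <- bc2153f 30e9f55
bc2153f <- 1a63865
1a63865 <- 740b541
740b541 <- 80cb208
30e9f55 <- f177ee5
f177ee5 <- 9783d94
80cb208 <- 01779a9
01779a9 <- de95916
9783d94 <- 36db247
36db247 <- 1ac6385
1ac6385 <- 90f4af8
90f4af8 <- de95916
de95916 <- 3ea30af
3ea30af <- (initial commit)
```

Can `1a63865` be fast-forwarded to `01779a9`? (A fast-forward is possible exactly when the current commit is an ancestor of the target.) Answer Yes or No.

No

A fast-forward from 1a63865 to 01779a9 is possible iff 1a63865 is an ancestor of 01779a9.
Ancestors of 01779a9: {01779a9, 3ea30af, de95916}.
1a63865 is not among them, so fast-forward is not possible.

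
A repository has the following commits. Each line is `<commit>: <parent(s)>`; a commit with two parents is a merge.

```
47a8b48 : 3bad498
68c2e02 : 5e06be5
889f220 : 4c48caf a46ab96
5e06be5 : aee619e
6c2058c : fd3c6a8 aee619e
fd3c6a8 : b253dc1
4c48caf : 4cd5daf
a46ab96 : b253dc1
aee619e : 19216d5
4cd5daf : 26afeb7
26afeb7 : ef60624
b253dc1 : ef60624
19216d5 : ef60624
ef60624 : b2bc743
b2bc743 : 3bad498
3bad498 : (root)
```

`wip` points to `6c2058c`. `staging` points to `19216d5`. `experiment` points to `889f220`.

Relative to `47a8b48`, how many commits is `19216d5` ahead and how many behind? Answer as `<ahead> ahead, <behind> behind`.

3 ahead, 1 behind

Reachable from 19216d5: {19216d5, 3bad498, b2bc743, ef60624}.
Reachable from 47a8b48: {3bad498, 47a8b48}.
Only in 19216d5's history (ahead): {19216d5, b2bc743, ef60624} — 3.
Only in 47a8b48's history (behind): {47a8b48} — 1.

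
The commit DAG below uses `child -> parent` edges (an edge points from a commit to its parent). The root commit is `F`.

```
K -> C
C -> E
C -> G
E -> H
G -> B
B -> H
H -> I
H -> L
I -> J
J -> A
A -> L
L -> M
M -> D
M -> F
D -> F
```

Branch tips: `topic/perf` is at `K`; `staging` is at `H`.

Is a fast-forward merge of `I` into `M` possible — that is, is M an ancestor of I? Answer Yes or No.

Yes

A fast-forward from M to I is possible iff M is an ancestor of I.
Ancestors of I: {A, D, F, I, J, L, M}.
M is among them, so fast-forward is possible.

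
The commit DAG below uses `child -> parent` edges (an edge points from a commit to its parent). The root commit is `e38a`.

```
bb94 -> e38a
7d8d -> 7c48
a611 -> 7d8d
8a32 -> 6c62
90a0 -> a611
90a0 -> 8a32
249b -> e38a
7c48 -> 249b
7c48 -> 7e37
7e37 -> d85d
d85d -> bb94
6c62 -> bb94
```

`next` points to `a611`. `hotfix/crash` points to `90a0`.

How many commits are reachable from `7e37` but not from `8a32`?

2

Reachable from 7e37: {7e37, bb94, d85d, e38a}.
Reachable from 8a32: {6c62, 8a32, bb94, e38a}.
In 7e37's history but not 8a32's: {7e37, d85d} — 2 commits.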